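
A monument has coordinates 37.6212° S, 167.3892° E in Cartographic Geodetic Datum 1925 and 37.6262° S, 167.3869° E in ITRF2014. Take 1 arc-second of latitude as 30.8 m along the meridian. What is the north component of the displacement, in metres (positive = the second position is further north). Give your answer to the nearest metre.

Δφ = -37.6262° − -37.6212° = -0.0050°; Δλ = 167.3869° − 167.3892° = -0.0023°.
1° of latitude = 3600 × 30.80 = 110880 m.
ΔN = Δφ × 110880 = -554.4 m; ΔE = Δλ × 110880 × cos(-37.6212°) = -0.0023 × 110880 × 0.792064 = -202.0 m.

ΔN = -554 m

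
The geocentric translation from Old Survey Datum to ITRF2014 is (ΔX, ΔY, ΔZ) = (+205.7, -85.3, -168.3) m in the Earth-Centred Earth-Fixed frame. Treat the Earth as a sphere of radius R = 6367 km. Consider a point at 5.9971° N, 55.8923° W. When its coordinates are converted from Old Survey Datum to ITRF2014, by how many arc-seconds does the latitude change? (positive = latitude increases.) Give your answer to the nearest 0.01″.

sin φ = 0.104478, cos φ = 0.994527, sin λ = -0.827985, cos λ = 0.560750.
North component: ΔN = −sin φ cos λ·ΔX − sin φ sin λ·ΔY + cos φ·ΔZ = −(0.104478)(0.560750)(205.7) − (0.104478)(-0.827985)(-85.3) + (0.994527)(-168.3) = -186.81 m.
1° of latitude spans πR/180 = 111125 m, so Δφ = -186.81 / 111125 × 3600 = -6.052″.

Δφ = -6.05″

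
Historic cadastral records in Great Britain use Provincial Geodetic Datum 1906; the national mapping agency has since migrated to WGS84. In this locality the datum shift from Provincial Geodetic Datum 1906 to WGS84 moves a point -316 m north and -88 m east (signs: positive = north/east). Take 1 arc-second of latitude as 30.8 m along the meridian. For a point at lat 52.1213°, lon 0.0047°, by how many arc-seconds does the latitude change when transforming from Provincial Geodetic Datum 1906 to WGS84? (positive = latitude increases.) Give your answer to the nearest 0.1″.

1″ of latitude = 30.80 m, so Δφ = -316.0 / 30.80 = -10.260″.

Δφ = -10.3″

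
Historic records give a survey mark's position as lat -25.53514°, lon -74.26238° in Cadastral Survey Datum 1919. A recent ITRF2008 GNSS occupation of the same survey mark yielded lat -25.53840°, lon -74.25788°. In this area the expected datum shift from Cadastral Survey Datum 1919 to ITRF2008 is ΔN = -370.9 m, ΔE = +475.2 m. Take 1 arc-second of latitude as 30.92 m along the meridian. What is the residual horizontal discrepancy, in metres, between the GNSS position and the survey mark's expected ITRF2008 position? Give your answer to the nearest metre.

25 m

Observed coordinate differences: Δφ = -0.00326°, Δλ = +0.00450°.
Converting to metres (1° lat = 111312 m, cos φ = 0.902321): observed ΔN = -362.9 m, observed ΔE = 452.0 m.
Subtracting the expected shift leaves a residual of -362.9 − (-370.9) = 8.0 m north and 452.0 − (475.2) = -23.2 m east.
Residual distance = √(8.0² + (-23.2)²) = 24.6 m.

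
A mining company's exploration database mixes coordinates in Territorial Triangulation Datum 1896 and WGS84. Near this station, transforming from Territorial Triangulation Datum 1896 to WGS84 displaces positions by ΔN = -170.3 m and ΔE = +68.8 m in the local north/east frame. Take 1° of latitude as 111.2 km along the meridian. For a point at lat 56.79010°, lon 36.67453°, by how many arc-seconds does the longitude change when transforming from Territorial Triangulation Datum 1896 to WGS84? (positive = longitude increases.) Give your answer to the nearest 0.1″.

Δλ = 4.1″

At latitude 56.79010°, cos φ = 0.547708.
1° of longitude at this latitude = 111.2 × cos φ = 60.91 km, so Δλ = 68.8 / 60905.1 = 0.0011296° = 4.067″.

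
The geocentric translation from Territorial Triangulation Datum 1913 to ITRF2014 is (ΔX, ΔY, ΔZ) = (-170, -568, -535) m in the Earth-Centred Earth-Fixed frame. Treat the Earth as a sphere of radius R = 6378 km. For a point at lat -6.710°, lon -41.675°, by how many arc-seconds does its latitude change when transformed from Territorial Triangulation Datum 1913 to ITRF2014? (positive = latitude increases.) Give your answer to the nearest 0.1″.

Δφ = -16.2″

sin φ = -0.116844, cos φ = 0.993150, sin λ = -0.664905, cos λ = 0.746928.
North component: ΔN = −sin φ cos λ·ΔX − sin φ sin λ·ΔY + cos φ·ΔZ = −(-0.116844)(0.746928)(-170) − (-0.116844)(-0.664905)(-568) + (0.993150)(-535) = -502.04 m.
1° of latitude spans πR/180 = 111317 m, so Δφ = -502.04 / 111317 × 3600 = -16.236″.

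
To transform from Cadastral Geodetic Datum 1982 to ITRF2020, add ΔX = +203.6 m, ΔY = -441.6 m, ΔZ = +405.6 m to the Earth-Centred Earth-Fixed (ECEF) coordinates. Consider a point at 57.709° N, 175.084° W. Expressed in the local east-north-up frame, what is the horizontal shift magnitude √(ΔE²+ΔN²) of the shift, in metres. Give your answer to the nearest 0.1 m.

579.7 m

The local east axis at (φ, λ) is (−sin λ, cos λ, 0), so ΔE = −sin(-175.084°)·203.6 + cos(-175.084°)·(-441.6) = 457.42 m.
The local north axis is (−sin φ cos λ, −sin φ sin λ, cos φ), giving ΔN = 171.479 − 31.990 + 216.679 = 356.17 m.
Horizontal magnitude = √(ΔE² + ΔN²) = √(457.42² + 356.17²) = 579.73 m.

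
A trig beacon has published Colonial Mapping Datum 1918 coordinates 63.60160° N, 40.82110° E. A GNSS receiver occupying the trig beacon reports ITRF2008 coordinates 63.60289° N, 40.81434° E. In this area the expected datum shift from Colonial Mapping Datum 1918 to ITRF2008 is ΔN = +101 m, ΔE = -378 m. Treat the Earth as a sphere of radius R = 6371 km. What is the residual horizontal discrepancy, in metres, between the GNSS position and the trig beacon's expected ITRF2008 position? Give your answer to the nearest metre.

Observed coordinate differences: Δφ = +0.00129°, Δλ = -0.00676°.
Converting to metres (1° lat = 111195 m, cos φ = 0.444610): observed ΔN = 143.4 m, observed ΔE = -334.2 m.
Subtracting the expected shift leaves a residual of 143.4 − (101) = 42.4 m north and -334.2 − (-378) = 43.8 m east.
Residual distance = √(42.4² + 43.8²) = 61.0 m.

61 m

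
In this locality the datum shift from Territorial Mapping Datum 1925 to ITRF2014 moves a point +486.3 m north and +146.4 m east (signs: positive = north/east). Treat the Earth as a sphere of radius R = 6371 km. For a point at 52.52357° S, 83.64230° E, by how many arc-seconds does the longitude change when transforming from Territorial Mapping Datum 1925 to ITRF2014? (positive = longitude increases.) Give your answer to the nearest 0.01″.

Δλ = 7.79″

At latitude -52.52357°, cos φ = 0.608435.
One radian of longitude at latitude φ spans R cos φ, so Δλ = ΔE / (R cos φ) = 146.4 / (6371000 × 0.608435) = 3.7768e-05 rad = 7.790″.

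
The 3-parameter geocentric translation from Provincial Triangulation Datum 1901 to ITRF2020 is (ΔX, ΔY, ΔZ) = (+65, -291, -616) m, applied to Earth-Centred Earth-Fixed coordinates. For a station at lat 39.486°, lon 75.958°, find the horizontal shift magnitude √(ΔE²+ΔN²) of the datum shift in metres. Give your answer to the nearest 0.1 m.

333.9 m

At φ = 39.486°, λ = 75.958°: sin φ = 0.635890, cos φ = 0.771780, sin λ = 0.970118, cos λ = 0.242633.
ΔE = −sin λ·ΔX + cos λ·ΔY = −(0.970118)·(65) + (0.242633)·(-291) = -133.66 m.
ΔN = −sin φ cos λ·ΔX − sin φ sin λ·ΔY + cos φ·ΔZ = −(0.635890)(0.242633)(65) − (0.635890)(0.970118)(-291) + (0.771780)(-616) = -305.93 m.
Horizontal magnitude = √(ΔE² + ΔN²) = √((-133.66)² + (-305.93)²) = 333.86 m.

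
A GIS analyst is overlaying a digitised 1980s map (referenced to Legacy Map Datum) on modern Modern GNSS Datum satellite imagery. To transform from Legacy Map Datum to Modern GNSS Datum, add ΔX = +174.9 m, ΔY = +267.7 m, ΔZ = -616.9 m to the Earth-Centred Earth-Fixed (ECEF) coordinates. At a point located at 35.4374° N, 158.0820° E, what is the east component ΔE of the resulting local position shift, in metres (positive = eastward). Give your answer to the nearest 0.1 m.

ΔE = -313.6 m

At φ = 35.4374°, λ = 158.0820°: sin φ = 0.579813, cos φ = 0.814749, sin λ = 0.373279, cos λ = -0.927719.
ΔE = −sin λ·ΔX + cos λ·ΔY = −(0.373279)·(174.9) + (-0.927719)·(267.7) = -313.64 m.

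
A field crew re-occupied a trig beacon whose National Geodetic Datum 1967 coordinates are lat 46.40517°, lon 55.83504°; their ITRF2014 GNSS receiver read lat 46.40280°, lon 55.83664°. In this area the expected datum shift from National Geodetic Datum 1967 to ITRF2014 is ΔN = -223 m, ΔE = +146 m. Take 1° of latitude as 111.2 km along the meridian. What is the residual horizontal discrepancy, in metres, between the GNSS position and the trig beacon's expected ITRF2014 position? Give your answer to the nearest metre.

47 m

Observed coordinate differences: Δφ = -0.00237°, Δλ = +0.00160°.
Converting to metres (1° lat = 111200 m, cos φ = 0.689554): observed ΔN = -263.5 m, observed ΔE = 122.7 m.
Subtracting the expected shift leaves a residual of -263.5 − (-223) = -40.5 m north and 122.7 − (146) = -23.3 m east.
Residual distance = √((-40.5)² + (-23.3)²) = 46.8 m.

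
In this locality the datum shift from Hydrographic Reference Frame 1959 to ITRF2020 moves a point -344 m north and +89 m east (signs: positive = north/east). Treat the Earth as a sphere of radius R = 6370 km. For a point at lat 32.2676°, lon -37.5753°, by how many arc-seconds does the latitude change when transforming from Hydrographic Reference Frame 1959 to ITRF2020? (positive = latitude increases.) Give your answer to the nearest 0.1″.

On a sphere of radius R, 1 rad of latitude = R, so Δφ = ΔN / R = -344.0 / 6370000 = -5.4003e-05 rad = -11.139″.

Δφ = -11.1″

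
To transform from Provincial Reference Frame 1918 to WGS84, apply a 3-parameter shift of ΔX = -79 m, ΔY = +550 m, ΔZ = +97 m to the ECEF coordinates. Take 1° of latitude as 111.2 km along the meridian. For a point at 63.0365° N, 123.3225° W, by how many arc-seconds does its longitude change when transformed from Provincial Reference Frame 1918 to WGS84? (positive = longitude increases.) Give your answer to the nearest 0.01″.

Δλ = -26.29″

sin φ = 0.891296, cos φ = 0.453423, sin λ = -0.835592, cos λ = -0.549351.
East component: ΔE = −sin λ·ΔX + cos λ·ΔY = −(-0.835592)(-79) + (-0.549351)(550) = -368.15 m.
1° of latitude spans 111200 m; at latitude φ, 1° of longitude spans that × cos φ = 50420.6 m, so Δλ = -368.15 / 50420.6 × 3600 = -26.286″.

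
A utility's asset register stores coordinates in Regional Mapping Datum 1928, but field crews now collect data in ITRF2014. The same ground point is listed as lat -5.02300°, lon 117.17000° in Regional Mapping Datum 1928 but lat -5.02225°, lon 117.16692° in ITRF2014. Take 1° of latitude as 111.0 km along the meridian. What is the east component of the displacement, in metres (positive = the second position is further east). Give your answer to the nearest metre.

ΔE = -341 m

Δφ = -5.02225° − -5.02300° = +0.00075°; Δλ = 117.16692° − 117.17000° = -0.00308°.
ΔN = Δφ × 111000 = 83.3 m; ΔE = Δλ × 111000 × cos(-5.02300°) = -0.00308 × 111000 × 0.996160 = -340.6 m.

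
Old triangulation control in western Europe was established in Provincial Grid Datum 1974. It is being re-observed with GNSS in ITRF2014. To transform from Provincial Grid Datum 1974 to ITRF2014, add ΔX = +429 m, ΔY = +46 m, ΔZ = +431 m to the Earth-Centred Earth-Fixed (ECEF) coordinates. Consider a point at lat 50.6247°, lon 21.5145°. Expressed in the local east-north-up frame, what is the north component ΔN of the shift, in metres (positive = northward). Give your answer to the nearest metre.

The local north axis is (−sin φ cos λ, −sin φ sin λ, cos φ), giving ΔN = -308.514 − 13.041 + 273.425 = -48.13 m.

ΔN = -48 m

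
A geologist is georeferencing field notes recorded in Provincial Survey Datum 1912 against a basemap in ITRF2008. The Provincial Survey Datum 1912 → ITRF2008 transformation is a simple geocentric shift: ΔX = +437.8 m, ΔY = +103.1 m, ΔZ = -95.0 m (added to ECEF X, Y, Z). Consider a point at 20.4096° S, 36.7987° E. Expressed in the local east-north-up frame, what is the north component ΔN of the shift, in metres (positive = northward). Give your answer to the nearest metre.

At φ = -20.4096°, λ = 36.7987°: sin φ = -0.348729, cos φ = 0.937224, sin λ = 0.599005, cos λ = 0.800745.
ΔN = −sin φ cos λ·ΔX − sin φ sin λ·ΔY + cos φ·ΔZ = −(-0.348729)(0.800745)(437.8) − (-0.348729)(0.599005)(103.1) + (0.937224)(-95.0) = 54.75 m.

ΔN = 55 m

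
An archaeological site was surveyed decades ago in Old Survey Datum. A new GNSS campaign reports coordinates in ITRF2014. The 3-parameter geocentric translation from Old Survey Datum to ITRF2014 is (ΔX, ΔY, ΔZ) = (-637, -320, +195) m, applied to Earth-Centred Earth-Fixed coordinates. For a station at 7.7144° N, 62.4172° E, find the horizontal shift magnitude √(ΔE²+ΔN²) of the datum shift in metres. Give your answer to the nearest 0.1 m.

496.8 m

The local east axis at (φ, λ) is (−sin λ, cos λ, 0), so ΔE = −sin(62.4172°)·(-637) + cos(62.4172°)·(-320) = 416.43 m.
The local north axis is (−sin φ cos λ, −sin φ sin λ, cos φ), giving ΔN = 39.593 + 38.073 + 193.235 = 270.90 m.
Horizontal magnitude = √(ΔE² + ΔN²) = √(416.43² + 270.90²) = 496.79 m.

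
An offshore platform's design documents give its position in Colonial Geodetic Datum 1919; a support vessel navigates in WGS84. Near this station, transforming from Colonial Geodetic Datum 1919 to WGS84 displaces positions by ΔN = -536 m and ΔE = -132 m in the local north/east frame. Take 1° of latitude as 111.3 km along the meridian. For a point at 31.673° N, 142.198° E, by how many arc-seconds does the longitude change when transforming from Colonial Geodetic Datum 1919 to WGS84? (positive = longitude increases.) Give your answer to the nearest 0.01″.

Δλ = -5.02″

At latitude 31.673°, cos φ = 0.851059.
1° of longitude at this latitude = 111.3 × cos φ = 94.72 km, so Δλ = -132.0 / 94722.8 = -0.0013935° = -5.017″.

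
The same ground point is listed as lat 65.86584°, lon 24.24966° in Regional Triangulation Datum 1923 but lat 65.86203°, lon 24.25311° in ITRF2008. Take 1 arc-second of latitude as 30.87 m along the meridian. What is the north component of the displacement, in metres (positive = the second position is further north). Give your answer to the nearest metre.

ΔN = -423 m

Δφ = 65.86203° − 65.86584° = -0.00381°; Δλ = 24.25311° − 24.24966° = +0.00345°.
1° of latitude = 3600 × 30.87 = 111132 m.
ΔN = Δφ × 111132 = -423.4 m; ΔE = Δλ × 111132 × cos(65.86584°) = +0.00345 × 111132 × 0.408875 = 156.8 m.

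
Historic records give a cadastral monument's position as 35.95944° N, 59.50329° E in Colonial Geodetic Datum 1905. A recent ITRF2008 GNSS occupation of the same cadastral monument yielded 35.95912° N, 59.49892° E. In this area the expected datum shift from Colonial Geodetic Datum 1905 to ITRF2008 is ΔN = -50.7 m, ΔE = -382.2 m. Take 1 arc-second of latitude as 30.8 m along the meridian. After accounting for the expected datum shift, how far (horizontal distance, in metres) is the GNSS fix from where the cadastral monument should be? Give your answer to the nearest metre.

Observed coordinate differences: Δφ = -0.00032°, Δλ = -0.00437°.
Converting to metres (1° lat = 110880 m, cos φ = 0.809433): observed ΔN = -35.5 m, observed ΔE = -392.2 m.
Subtracting the expected shift leaves a residual of -35.5 − (-50.7) = 15.2 m north and -392.2 − (-382.2) = -10.0 m east.
Residual distance = √(15.2² + (-10.0)²) = 18.2 m.

18 m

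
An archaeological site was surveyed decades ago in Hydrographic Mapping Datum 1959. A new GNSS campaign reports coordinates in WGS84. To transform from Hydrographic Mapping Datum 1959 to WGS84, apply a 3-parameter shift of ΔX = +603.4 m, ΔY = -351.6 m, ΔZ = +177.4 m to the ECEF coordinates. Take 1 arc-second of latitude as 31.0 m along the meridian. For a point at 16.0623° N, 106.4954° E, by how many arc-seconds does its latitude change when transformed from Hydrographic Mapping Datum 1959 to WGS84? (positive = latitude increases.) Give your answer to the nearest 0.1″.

Δφ = 10.0″

sin φ = 0.276682, cos φ = 0.960961, sin λ = 0.958843, cos λ = -0.283938.
North component: ΔN = −sin φ cos λ·ΔX − sin φ sin λ·ΔY + cos φ·ΔZ = −(0.276682)(-0.283938)(603.4) − (0.276682)(0.958843)(-351.6) + (0.960961)(177.4) = 311.16 m.
1° of latitude spans 3600 × 31.00 = 111600 m, so Δφ = 311.16 / 111600 × 3600 = 10.037″.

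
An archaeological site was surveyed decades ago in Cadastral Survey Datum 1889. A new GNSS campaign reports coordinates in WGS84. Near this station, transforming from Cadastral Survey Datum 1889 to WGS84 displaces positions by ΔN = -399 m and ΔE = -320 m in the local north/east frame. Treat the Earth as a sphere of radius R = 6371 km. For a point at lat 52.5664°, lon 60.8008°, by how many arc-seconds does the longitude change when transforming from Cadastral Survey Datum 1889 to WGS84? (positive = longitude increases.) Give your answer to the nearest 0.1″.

At latitude 52.5664°, cos φ = 0.607842.
One radian of longitude at latitude φ spans R cos φ, so Δλ = ΔE / (R cos φ) = -320.0 / (6371000 × 0.607842) = -8.2633e-05 rad = -17.044″.

Δλ = -17.0″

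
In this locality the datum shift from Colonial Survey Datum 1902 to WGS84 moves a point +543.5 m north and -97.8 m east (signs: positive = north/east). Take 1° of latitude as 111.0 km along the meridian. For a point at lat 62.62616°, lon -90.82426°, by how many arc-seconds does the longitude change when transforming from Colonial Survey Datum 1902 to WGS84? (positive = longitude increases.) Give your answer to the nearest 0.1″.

At latitude 62.62616°, cos φ = 0.459794.
1° of longitude at this latitude = 111.0 × cos φ = 51.04 km, so Δλ = -97.8 / 51037.2 = -0.0019163° = -6.899″.

Δλ = -6.9″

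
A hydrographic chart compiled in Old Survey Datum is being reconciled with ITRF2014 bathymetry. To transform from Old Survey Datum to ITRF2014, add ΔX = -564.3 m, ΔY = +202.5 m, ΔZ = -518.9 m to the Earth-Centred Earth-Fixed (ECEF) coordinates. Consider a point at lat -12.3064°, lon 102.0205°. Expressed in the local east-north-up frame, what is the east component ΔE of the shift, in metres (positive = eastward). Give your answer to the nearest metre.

ΔE = 510 m

At φ = -12.3064°, λ = 102.0205°: sin φ = -0.213140, cos φ = 0.977022, sin λ = 0.978073, cos λ = -0.208262.
ΔE = −sin λ·ΔX + cos λ·ΔY = −(0.978073)·(-564.3) + (-0.208262)·(202.5) = 509.75 m.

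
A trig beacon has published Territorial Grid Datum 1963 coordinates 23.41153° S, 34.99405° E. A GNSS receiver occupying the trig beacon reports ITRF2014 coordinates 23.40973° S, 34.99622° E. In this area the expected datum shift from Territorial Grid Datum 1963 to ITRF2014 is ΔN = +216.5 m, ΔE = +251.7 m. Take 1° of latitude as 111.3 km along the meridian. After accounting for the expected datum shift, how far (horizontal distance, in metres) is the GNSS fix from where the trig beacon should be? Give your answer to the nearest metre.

Observed coordinate differences: Δφ = +0.00180°, Δλ = +0.00217°.
Converting to metres (1° lat = 111300 m, cos φ = 0.917675): observed ΔN = 200.3 m, observed ΔE = 221.6 m.
Subtracting the expected shift leaves a residual of 200.3 − (216.5) = -16.2 m north and 221.6 − (251.7) = -30.1 m east.
Residual distance = √((-16.2)² + (-30.1)²) = 34.1 m.

34 m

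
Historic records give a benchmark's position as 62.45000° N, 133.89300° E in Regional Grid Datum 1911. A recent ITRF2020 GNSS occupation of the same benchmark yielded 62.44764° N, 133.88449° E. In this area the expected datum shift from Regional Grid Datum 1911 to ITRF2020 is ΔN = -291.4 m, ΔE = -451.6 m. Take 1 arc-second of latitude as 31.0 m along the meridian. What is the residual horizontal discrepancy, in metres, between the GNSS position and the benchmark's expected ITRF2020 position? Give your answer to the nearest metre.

Observed coordinate differences: Δφ = -0.00236°, Δλ = -0.00851°.
Converting to metres (1° lat = 111600 m, cos φ = 0.462523): observed ΔN = -263.4 m, observed ΔE = -439.3 m.
Subtracting the expected shift leaves a residual of -263.4 − (-291.4) = 28.0 m north and -439.3 − (-451.6) = 12.3 m east.
Residual distance = √(28.0² + 12.3²) = 30.6 m.

31 m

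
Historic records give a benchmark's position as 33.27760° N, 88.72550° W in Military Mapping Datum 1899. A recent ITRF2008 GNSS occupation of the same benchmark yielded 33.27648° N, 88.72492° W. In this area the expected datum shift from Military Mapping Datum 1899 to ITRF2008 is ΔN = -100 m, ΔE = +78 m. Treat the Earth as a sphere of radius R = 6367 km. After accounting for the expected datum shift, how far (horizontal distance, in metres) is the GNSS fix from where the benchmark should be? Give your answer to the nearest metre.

34 m

Observed coordinate differences: Δφ = -0.00112°, Δλ = +0.00058°.
Converting to metres (1° lat = 111125 m, cos φ = 0.836022): observed ΔN = -124.5 m, observed ΔE = 53.9 m.
Subtracting the expected shift leaves a residual of -124.5 − (-100) = -24.5 m north and 53.9 − (78) = -24.1 m east.
Residual distance = √((-24.5)² + (-24.1)²) = 34.3 m.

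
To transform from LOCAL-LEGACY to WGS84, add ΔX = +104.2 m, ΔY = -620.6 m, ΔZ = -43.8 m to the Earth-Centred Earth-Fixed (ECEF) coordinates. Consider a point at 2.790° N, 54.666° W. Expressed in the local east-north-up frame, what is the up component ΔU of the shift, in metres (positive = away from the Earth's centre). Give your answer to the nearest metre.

ΔU = 564 m

At φ = 2.790°, λ = -54.666°: sin φ = 0.048675, cos φ = 0.998815, sin λ = -0.815795, cos λ = 0.578342.
ΔU = cos φ cos λ·ΔX + cos φ sin λ·ΔY + sin φ·ΔZ = (0.998815)(0.578342)(104.2) + (0.998815)(-0.815795)(-620.6) + (0.048675)(-43.8) = 563.74 m.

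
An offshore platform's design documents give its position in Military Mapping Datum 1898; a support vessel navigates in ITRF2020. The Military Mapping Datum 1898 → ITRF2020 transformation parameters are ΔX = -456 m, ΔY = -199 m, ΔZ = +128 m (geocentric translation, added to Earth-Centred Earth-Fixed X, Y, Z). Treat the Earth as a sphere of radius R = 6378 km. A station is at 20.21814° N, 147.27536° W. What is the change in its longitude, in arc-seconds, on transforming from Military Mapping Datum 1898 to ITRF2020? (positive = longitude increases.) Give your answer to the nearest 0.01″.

sin φ = 0.345595, cos φ = 0.938384, sin λ = -0.540602, cos λ = -0.841278.
East component: ΔE = −sin λ·ΔX + cos λ·ΔY = −(-0.540602)(-456) + (-0.841278)(-199) = -79.10 m.
1° of latitude spans πR/180 = 111317 m; at latitude φ, 1° of longitude spans that × cos φ = 104458.1 m, so Δλ = -79.10 / 104458.1 × 3600 = -2.726″.

Δλ = -2.73″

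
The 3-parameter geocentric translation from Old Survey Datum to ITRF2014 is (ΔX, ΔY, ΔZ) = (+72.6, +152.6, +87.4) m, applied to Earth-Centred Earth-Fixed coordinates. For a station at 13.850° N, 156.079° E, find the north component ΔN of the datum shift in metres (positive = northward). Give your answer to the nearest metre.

The local north axis is (−sin φ cos λ, −sin φ sin λ, cos φ), giving ΔN = 15.886 − 14.812 + 84.859 = 85.93 m.

ΔN = 86 m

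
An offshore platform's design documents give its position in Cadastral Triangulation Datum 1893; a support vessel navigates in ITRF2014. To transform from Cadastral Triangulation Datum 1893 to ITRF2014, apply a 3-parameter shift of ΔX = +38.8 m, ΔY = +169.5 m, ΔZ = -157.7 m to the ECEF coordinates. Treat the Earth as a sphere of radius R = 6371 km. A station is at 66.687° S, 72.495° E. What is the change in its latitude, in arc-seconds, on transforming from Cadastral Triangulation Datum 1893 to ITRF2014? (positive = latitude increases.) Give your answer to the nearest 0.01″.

Δφ = 3.13″

sin φ = -0.918357, cos φ = 0.395754, sin λ = 0.953691, cos λ = 0.300789.
North component: ΔN = −sin φ cos λ·ΔX − sin φ sin λ·ΔY + cos φ·ΔZ = −(-0.918357)(0.300789)(38.8) − (-0.918357)(0.953691)(169.5) + (0.395754)(-157.7) = 96.76 m.
1° of latitude spans πR/180 = 111195 m, so Δφ = 96.76 / 111195 × 3600 = 3.133″.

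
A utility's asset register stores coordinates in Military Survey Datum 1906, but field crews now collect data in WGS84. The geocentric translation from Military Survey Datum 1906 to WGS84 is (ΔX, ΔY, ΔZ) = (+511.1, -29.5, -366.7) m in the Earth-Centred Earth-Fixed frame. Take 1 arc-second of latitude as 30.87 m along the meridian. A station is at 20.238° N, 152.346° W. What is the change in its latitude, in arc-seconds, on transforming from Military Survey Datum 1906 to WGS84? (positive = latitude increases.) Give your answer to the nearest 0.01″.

Δφ = -6.23″

sin φ = 0.345921, cos φ = 0.938264, sin λ = -0.464131, cos λ = -0.885767.
North component: ΔN = −sin φ cos λ·ΔX − sin φ sin λ·ΔY + cos φ·ΔZ = −(0.345921)(-0.885767)(511.1) − (0.345921)(-0.464131)(-29.5) + (0.938264)(-366.7) = -192.19 m.
1° of latitude spans 3600 × 30.87 = 111132 m, so Δφ = -192.19 / 111132 × 3600 = -6.226″.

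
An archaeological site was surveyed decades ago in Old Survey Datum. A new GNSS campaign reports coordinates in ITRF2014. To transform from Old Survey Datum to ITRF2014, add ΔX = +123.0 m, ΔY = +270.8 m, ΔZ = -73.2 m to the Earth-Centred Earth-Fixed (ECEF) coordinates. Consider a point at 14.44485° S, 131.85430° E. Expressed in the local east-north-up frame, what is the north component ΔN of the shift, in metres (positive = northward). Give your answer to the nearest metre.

At φ = -14.44485°, λ = 131.85430°: sin φ = -0.249448, cos φ = 0.968388, sin λ = 0.744844, cos λ = -0.667239.
ΔN = −sin φ cos λ·ΔX − sin φ sin λ·ΔY + cos φ·ΔZ = −(-0.249448)(-0.667239)(123.0) − (-0.249448)(0.744844)(270.8) + (0.968388)(-73.2) = -41.04 m.

ΔN = -41 m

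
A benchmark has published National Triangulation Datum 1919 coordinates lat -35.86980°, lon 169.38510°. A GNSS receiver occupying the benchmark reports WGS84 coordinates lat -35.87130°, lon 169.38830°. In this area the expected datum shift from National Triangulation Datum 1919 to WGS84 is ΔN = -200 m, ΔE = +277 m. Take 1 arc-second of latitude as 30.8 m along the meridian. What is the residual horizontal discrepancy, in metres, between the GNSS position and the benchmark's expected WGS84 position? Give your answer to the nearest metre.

Observed coordinate differences: Δφ = -0.00150°, Δλ = +0.00320°.
Converting to metres (1° lat = 110880 m, cos φ = 0.810351): observed ΔN = -166.3 m, observed ΔE = 287.5 m.
Subtracting the expected shift leaves a residual of -166.3 − (-200) = 33.7 m north and 287.5 − (277) = 10.5 m east.
Residual distance = √(33.7² + 10.5²) = 35.3 m.

35 m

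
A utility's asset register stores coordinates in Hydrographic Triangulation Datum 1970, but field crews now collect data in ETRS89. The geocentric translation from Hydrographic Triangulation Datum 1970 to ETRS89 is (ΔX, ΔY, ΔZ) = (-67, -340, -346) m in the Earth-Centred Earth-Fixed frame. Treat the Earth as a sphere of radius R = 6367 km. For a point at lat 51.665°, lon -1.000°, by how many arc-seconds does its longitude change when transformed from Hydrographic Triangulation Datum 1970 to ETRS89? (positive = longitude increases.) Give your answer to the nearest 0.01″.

Δλ = -17.82″

sin φ = 0.784398, cos φ = 0.620258, sin λ = -0.017452, cos λ = 0.999848.
East component: ΔE = −sin λ·ΔX + cos λ·ΔY = −(-0.017452)(-67) + (0.999848)(-340) = -341.12 m.
1° of latitude spans πR/180 = 111125 m; at latitude φ, 1° of longitude spans that × cos φ = 68926.3 m, so Δλ = -341.12 / 68926.3 × 3600 = -17.816″.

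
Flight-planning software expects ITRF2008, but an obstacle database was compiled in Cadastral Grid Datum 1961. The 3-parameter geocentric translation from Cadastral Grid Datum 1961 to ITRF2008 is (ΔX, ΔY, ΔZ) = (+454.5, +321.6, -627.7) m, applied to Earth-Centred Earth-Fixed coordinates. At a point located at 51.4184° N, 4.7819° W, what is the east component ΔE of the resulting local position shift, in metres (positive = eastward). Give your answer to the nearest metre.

At φ = 51.4184°, λ = -4.7819°: sin φ = 0.781721, cos φ = 0.623629, sin λ = -0.083363, cos λ = 0.996519.
ΔE = −sin λ·ΔX + cos λ·ΔY = −(-0.083363)·(454.5) + (0.996519)·(321.6) = 358.37 m.

ΔE = 358 m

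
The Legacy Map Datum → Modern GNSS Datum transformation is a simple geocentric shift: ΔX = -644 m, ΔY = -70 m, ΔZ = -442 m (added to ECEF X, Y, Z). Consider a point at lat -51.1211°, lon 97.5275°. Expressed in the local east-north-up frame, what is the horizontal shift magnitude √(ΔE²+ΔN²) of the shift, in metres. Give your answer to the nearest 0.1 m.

700.0 m

At φ = -51.1211°, λ = 97.5275°: sin φ = -0.778474, cos φ = 0.627676, sin λ = 0.991382, cos λ = -0.131002.
ΔE = −sin λ·ΔX + cos λ·ΔY = −(0.991382)·(-644) + (-0.131002)·(-70) = 647.62 m.
ΔN = −sin φ cos λ·ΔX − sin φ sin λ·ΔY + cos φ·ΔZ = −(-0.778474)(-0.131002)(-644) − (-0.778474)(0.991382)(-70) + (0.627676)(-442) = -265.78 m.
Horizontal magnitude = √(ΔE² + ΔN²) = √(647.62² + (-265.78)²) = 700.04 m.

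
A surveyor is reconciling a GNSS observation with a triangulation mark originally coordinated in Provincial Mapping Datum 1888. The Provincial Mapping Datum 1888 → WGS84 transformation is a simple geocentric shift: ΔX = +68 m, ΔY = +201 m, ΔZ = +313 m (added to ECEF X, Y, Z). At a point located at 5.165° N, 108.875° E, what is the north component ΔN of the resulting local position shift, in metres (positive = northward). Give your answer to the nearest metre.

ΔN = 297 m

At φ = 5.165°, λ = 108.875°: sin φ = 0.090024, cos φ = 0.995940, sin λ = 0.946227, cos λ = -0.323505.
ΔN = −sin φ cos λ·ΔX − sin φ sin λ·ΔY + cos φ·ΔZ = −(0.090024)(-0.323505)(68) − (0.090024)(0.946227)(201) + (0.995940)(313) = 296.59 m.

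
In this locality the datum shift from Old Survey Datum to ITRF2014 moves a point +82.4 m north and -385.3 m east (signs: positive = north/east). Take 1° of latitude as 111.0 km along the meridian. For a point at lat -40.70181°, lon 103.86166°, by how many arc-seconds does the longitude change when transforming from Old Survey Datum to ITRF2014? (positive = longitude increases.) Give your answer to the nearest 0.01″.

At latitude -40.70181°, cos φ = 0.758114.
1° of longitude at this latitude = 111.0 × cos φ = 84.15 km, so Δλ = -385.3 / 84150.6 = -0.0045787° = -16.483″.

Δλ = -16.48″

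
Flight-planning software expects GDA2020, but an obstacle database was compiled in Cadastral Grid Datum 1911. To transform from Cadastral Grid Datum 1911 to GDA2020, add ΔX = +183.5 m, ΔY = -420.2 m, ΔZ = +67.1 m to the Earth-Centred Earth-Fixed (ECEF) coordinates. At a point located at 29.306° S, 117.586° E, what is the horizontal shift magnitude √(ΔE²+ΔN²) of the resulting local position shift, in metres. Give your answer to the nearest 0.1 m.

168.4 m

At φ = -29.306°, λ = 117.586°: sin φ = -0.489474, cos φ = 0.872018, sin λ = 0.886317, cos λ = -0.463079.
ΔE = −sin λ·ΔX + cos λ·ΔY = −(0.886317)·(183.5) + (-0.463079)·(-420.2) = 31.95 m.
ΔN = −sin φ cos λ·ΔX − sin φ sin λ·ΔY + cos φ·ΔZ = −(-0.489474)(-0.463079)(183.5) − (-0.489474)(0.886317)(-420.2) + (0.872018)(67.1) = -165.38 m.
Horizontal magnitude = √(ΔE² + ΔN²) = √(31.95² + (-165.38)²) = 168.43 m.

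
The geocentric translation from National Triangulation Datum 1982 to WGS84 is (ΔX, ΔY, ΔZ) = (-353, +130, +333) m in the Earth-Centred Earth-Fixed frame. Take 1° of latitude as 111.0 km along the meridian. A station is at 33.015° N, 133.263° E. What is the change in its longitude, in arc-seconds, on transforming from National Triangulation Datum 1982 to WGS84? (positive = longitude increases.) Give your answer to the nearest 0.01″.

sin φ = 0.544859, cos φ = 0.838528, sin λ = 0.728215, cos λ = -0.685348.
East component: ΔE = −sin λ·ΔX + cos λ·ΔY = −(0.728215)(-353) + (-0.685348)(130) = 167.96 m.
1° of latitude spans 111000 m; at latitude φ, 1° of longitude spans that × cos φ = 93076.6 m, so Δλ = 167.96 / 93076.6 × 3600 = 6.497″.

Δλ = 6.50″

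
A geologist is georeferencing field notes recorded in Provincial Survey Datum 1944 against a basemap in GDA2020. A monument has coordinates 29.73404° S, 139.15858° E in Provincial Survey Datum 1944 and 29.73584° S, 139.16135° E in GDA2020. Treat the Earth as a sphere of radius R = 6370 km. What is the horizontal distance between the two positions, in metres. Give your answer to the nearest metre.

334 m

Δφ = -29.73584° − -29.73404° = -0.00180°; Δλ = 139.16135° − 139.15858° = +0.00277°.
1° along a meridian = πR/180 = 111177 m.
ΔN = Δφ × 111177 = -200.1 m; ΔE = Δλ × 111177 × cos(-29.73404°) = +0.00277 × 111177 × 0.868337 = 267.4 m.
Distance = √(ΔE² + ΔN²) = √(267.4² + (-200.1)²) = 334.0 m.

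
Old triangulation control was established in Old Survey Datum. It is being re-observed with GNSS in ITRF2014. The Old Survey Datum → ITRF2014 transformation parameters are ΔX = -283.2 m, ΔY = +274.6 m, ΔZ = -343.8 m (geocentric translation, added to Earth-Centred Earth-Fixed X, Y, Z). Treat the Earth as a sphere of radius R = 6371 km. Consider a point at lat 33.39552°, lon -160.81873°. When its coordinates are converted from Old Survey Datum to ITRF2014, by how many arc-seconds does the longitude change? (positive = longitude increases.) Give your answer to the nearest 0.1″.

Δλ = -13.7″

sin φ = 0.550415, cos φ = 0.834891, sin λ = -0.328558, cos λ = -0.944484.
East component: ΔE = −sin λ·ΔX + cos λ·ΔY = −(-0.328558)(-283.2) + (-0.944484)(274.6) = -352.40 m.
1° of latitude spans πR/180 = 111195 m; at latitude φ, 1° of longitude spans that × cos φ = 92835.6 m, so Δλ = -352.40 / 92835.6 × 3600 = -13.666″.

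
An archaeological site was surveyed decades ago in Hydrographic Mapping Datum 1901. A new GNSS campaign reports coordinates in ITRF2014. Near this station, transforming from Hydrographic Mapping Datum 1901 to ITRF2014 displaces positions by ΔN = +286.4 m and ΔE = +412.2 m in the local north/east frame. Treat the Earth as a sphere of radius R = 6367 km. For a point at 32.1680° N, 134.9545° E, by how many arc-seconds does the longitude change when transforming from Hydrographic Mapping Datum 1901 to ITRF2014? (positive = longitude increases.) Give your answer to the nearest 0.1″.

Δλ = 15.8″

At latitude 32.1680°, cos φ = 0.846491.
One radian of longitude at latitude φ spans R cos φ, so Δλ = ΔE / (R cos φ) = 412.2 / (6367000 × 0.846491) = 7.6481e-05 rad = 15.775″.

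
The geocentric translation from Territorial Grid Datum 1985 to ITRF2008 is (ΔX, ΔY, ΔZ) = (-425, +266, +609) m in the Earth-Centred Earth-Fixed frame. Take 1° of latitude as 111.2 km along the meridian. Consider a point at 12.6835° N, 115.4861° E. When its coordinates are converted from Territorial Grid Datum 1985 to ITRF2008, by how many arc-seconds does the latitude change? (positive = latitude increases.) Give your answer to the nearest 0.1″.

sin φ = 0.219565, cos φ = 0.975598, sin λ = 0.902690, cos λ = -0.430292.
North component: ΔN = −sin φ cos λ·ΔX − sin φ sin λ·ΔY + cos φ·ΔZ = −(0.219565)(-0.430292)(-425) − (0.219565)(0.902690)(266) + (0.975598)(609) = 501.27 m.
1° of latitude spans 111200 m, so Δφ = 501.27 / 111200 × 3600 = 16.228″.

Δφ = 16.2″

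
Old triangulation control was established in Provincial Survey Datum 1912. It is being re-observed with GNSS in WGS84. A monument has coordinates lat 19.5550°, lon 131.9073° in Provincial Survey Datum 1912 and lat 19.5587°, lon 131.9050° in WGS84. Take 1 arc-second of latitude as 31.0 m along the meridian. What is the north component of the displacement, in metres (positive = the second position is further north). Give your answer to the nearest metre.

Δφ = 19.5587° − 19.5550° = +0.0037°; Δλ = 131.9050° − 131.9073° = -0.0023°.
1° of latitude = 3600 × 31.00 = 111600 m.
ΔN = Δφ × 111600 = 412.9 m; ΔE = Δλ × 111600 × cos(19.5550°) = -0.0023 × 111600 × 0.942321 = -241.9 m.

ΔN = 413 m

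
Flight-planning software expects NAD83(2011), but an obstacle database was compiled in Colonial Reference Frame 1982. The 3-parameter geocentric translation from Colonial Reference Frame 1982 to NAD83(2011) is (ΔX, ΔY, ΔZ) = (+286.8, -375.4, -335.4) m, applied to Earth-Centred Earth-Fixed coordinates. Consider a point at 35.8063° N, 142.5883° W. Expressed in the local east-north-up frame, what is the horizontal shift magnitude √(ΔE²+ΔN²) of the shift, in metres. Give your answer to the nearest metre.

545 m

At φ = 35.8063°, λ = -142.5883°: sin φ = 0.585047, cos φ = 0.810999, sin λ = -0.607538, cos λ = -0.794291.
ΔE = −sin λ·ΔX + cos λ·ΔY = −(-0.607538)·(286.8) + (-0.794291)·(-375.4) = 472.42 m.
ΔN = −sin φ cos λ·ΔX − sin φ sin λ·ΔY + cos φ·ΔZ = −(0.585047)(-0.794291)(286.8) − (0.585047)(-0.607538)(-375.4) + (0.810999)(-335.4) = -272.17 m.
Horizontal magnitude = √(ΔE² + ΔN²) = √(472.42² + (-272.17)²) = 545.21 m.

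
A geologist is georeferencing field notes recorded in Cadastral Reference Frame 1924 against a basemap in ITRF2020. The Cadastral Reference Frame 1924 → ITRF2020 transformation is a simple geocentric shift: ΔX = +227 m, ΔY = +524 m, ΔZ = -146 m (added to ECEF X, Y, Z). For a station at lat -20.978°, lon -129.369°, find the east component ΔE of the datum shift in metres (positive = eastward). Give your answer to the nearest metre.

The local east axis at (φ, λ) is (−sin λ, cos λ, 0), so ΔE = −sin(-129.369°)·227 + cos(-129.369°)·524 = -156.89 m.

ΔE = -157 m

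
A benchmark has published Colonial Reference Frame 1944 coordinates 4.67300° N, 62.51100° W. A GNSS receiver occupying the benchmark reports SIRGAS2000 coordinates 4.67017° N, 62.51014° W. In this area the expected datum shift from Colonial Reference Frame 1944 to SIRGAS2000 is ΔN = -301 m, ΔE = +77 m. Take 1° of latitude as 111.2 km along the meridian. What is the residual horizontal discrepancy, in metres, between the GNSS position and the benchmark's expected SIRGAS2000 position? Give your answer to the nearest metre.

Observed coordinate differences: Δφ = -0.00283°, Δλ = +0.00086°.
Converting to metres (1° lat = 111200 m, cos φ = 0.996676): observed ΔN = -314.7 m, observed ΔE = 95.3 m.
Subtracting the expected shift leaves a residual of -314.7 − (-301) = -13.7 m north and 95.3 − (77) = 18.3 m east.
Residual distance = √((-13.7)² + 18.3²) = 22.9 m.

23 m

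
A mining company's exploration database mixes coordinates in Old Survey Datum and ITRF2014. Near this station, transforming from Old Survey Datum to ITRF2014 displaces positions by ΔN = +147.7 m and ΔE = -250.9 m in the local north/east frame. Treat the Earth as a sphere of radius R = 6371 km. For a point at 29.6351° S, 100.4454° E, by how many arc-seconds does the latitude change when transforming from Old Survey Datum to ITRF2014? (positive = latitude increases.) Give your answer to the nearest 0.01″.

On a sphere of radius R, 1 rad of latitude = R, so Δφ = ΔN / R = 147.7 / 6371000 = 2.3183e-05 rad = 4.782″.

Δφ = 4.78″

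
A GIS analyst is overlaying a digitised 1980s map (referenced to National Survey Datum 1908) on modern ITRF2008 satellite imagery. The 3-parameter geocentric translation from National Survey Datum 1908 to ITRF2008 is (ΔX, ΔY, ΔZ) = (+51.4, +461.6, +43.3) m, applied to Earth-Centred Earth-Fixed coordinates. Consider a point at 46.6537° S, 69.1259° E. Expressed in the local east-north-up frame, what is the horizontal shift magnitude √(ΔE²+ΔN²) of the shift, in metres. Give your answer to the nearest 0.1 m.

375.2 m

At φ = -46.6537°, λ = 69.1259°: sin φ = -0.727218, cos φ = 0.686406, sin λ = 0.934366, cos λ = 0.356316.
ΔE = −sin λ·ΔX + cos λ·ΔY = −(0.934366)·(51.4) + (0.356316)·(461.6) = 116.45 m.
ΔN = −sin φ cos λ·ΔX − sin φ sin λ·ΔY + cos φ·ΔZ = −(-0.727218)(0.356316)(51.4) − (-0.727218)(0.934366)(461.6) + (0.686406)(43.3) = 356.69 m.
Horizontal magnitude = √(ΔE² + ΔN²) = √(116.45² + 356.69²) = 375.22 m.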